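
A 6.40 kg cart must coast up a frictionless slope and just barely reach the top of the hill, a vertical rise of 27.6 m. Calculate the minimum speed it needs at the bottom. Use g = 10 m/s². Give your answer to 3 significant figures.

v = 23.5 m/s

At the top it is momentarily at rest, so all KE converts to PE: ½mv² = mgh
v = √(2gh) = √(2 × 10 × 27.6) = 23.49 m/s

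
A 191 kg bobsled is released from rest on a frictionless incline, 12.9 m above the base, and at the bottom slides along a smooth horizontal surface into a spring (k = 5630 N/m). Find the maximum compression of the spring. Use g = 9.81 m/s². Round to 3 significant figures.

Energy conservation (no friction) from release to max compression: mgh = ½kx²
x = √(2mgh/k) = √(2 × 191 × 9.81 × 12.9 / 5630) = 2.930 m

x = 2.93 m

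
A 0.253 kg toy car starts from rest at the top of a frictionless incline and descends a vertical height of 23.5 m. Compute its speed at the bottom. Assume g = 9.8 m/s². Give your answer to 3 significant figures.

v = 21.5 m/s

Equating total energy at the two states: mgh = ½mv²
v = √(2gh) = √(2 × 9.8 × 23.5) = √460.60 = 21.46 m/s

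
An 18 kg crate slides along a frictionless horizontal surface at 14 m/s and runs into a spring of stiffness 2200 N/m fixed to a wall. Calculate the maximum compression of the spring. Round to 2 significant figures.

All KE is stored as spring PE at maximum compression: ½mv² = ½kx²
x = v√(m/k) = 14 × √(18/2200) = 1.266 m

x = 1.3 m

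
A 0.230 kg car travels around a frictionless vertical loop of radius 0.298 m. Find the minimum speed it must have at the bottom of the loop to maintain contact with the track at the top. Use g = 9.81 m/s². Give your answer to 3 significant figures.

At the top: mg = mv_top²/r ⇒ v_top² = gr = 2.923 m²/s²
Energy from bottom to top (height 2r): ½mv_bot² = ½mv_top² + mg(2r)
v_bot² = gr + 4gr = 5gr = 14.62
v_bot = √(5gr) = 3.823 m/s

v = 3.82 m/s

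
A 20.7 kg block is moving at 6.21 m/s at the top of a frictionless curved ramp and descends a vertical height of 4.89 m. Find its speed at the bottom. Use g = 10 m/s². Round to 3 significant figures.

Equating total energy at the two states: ½mv₀² + mgh = ½mv²
v² = v₀² + 2gh = (6.21)² + 2(10)(4.89) = 136.36
v = √136.36 = 11.68 m/s

v = 11.7 m/s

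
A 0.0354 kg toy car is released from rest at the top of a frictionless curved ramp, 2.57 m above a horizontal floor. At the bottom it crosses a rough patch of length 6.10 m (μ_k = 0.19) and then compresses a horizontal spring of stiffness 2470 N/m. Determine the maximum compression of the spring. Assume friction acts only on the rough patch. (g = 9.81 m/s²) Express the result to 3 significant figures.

Initial energy: E₁ = mgh = (0.0354)(9.81)(2.57) = 0.89249 J
Friction removes W_f = μ_k mg d = (0.19)(0.0354)(9.81)(6.10) = 0.4025 J
Energy reaching the spring: E = 0.89249 − 0.4025 = 0.49000 J
At max compression ½kx² = E ⇒ x = √(2E/k) = √(2 × 0.49000/2470) = 0.01992 m

x = 0.0199 m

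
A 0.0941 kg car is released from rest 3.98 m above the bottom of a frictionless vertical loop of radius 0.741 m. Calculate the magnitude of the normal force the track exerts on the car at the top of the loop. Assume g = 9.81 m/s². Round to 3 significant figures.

N = 5.30 N

Energy from release to top (height 2r): mgh = ½mv_top² + mg(2r)
v_top² = 2g(h − 2r) = 2(9.81)(3.98 − 1.482) = 49.011 m²/s²
At the top, both N and weight point toward the centre: N + mg = mv_top²/r
N = m(v_top²/r − g) = 0.0941(49.011/0.741 − 9.81) = 5.301 N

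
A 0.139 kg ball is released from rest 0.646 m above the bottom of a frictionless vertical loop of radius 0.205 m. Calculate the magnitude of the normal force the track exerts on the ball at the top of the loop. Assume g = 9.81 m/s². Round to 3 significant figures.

N = 1.78 N

Energy from release to top (height 2r): mgh = ½mv_top² + mg(2r)
v_top² = 2g(h − 2r) = 2(9.81)(0.646 − 0.4100) = 4.6303 m²/s²
At the top, both N and weight point toward the centre: N + mg = mv_top²/r
N = m(v_top²/r − g) = 0.139(4.6303/0.205 − 9.81) = 1.776 N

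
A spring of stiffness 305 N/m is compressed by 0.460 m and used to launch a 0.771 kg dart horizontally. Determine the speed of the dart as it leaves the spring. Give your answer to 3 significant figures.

v = 9.15 m/s

The dart leaves the spring when the spring is at natural length, so ½kx² = ½mv²
v = x√(k/m) = 0.460 × √(305/0.771) = 9.149 m/s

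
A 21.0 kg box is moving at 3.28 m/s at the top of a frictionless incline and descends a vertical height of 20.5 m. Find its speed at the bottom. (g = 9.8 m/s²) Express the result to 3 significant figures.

v = 20.3 m/s

Equating total energy at the two states: ½mv₀² + mgh = ½mv²
The mass cancels from both sides.
v² = v₀² + 2gh = (3.28)² + 2(9.8)(20.5) = 412.56
v = √412.56 = 20.31 m/s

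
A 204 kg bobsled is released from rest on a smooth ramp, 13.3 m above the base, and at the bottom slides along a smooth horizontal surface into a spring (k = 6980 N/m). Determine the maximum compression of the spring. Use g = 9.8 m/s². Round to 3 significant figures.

At max compression the bobsled is momentarily at rest: mgh = ½kx²
x = √(2mgh/k) = √(2 × 204 × 9.8 × 13.3 / 6980) = 2.760 m

x = 2.76 m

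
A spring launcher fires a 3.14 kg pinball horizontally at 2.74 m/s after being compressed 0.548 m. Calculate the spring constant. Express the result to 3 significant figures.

k = 78.5 N/m

Spring PE at full compression equals KE at release: ½kx² = ½mv²
k = mv²/x² = (3.14)(2.74)²/(0.548)² = 78.50 N/m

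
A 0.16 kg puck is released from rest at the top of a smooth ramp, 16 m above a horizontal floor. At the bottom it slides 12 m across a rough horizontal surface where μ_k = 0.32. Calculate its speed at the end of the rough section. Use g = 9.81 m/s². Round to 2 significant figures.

Energy bookkeeping (friction removes W_f = μ_k N d):
mgh = ½mv² + μ_k m g d
W_f = μ_k mg d = (0.32)(0.16)(9.81)(12) = 6.027 J
½mv² = mgh − W_f = 25.114 − 6.027 = 19.086 J
v = √(2 × 19.086/0.16) = 15.45 m/s

v = 15 m/s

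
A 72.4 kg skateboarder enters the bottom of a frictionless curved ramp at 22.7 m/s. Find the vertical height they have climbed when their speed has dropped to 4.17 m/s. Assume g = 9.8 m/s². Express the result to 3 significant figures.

h = 25.4 m

Conservation of energy: ½mv₁² = ½mv₂² + mgh
h = (v₁² − v₂²)/(2g) = (22.7² − 4.17²)/(2 × 9.8) = 25.40 m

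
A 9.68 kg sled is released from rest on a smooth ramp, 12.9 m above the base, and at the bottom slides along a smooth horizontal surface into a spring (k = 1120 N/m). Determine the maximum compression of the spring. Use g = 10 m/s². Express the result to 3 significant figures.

x = 1.49 m

Gravitational PE at the top equals spring PE at max compression: mgh = ½kx²
x = √(2mgh/k) = √(2 × 9.68 × 10 × 12.9 / 1120) = 1.493 m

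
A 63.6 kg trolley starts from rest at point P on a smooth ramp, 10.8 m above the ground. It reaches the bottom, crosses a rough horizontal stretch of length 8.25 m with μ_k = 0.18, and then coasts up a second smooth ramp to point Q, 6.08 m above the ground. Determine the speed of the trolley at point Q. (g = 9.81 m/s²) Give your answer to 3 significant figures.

v = 7.97 m/s

Energy at P: mgh₁ = (63.6)(9.81)(10.8) = 6738.3 J
Friction loss: W_f = μ_k mg d = 926.5 J
At Q: ½mv² + mgh₂ = mgh₁ − W_f
½mv² = 6738.3 − 926.5 − 3793.4 = 2018.4 J
v = √(2 × 2018.4/63.6) = 7.967 m/s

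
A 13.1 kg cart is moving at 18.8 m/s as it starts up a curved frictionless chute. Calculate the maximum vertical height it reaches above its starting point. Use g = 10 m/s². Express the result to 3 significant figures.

h = 17.7 m

Setting KE at the bottom equal to PE gained: ½mv² = mgh
h = v²/(2g) = 18.8²/(2 × 10) = 17.67 m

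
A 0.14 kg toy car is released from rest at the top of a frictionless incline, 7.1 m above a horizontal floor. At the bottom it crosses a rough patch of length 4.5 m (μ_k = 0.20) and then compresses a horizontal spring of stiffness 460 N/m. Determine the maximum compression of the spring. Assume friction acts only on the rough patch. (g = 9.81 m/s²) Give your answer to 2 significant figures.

x = 0.19 m

Initial energy: E₁ = mgh = (0.14)(9.81)(7.1) = 9.7511 J
Friction removes W_f = μ_k mg d = (0.20)(0.14)(9.81)(4.5) = 1.236 J
Energy reaching the spring: E = 9.7511 − 1.236 = 8.5151 J
At max compression ½kx² = E ⇒ x = √(2E/k) = √(2 × 8.5151/460) = 0.1924 m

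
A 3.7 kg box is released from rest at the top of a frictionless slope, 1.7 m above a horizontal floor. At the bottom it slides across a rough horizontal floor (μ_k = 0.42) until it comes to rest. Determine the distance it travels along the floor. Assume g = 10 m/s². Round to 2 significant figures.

d = 4.0 m

Energy bookkeeping (friction removes W_f = μ_k N d):
At rest all PE has been dissipated by friction: mgh = μ_k m g d
d = h/μ_k = 1.7/0.42 = 4.048 m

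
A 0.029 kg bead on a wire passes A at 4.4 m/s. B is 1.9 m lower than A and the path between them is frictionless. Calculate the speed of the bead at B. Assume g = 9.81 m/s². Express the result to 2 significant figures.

By conservation of mechanical energy, ½mv₀² + mgh = ½mv²
The mass cancels from both sides.
v² = v₀² + 2gh = (4.4)² + 2(9.81)(1.9) = 56.638
v = √56.638 = 7.526 m/s

v = 7.5 m/s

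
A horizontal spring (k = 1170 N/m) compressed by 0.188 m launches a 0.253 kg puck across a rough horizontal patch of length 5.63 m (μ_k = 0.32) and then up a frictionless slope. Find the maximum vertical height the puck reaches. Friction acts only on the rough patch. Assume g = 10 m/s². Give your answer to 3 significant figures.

h = 6.37 m

Spring energy: E₀ = ½kx² = ½(1170)(0.188)² = 20.676 J
Friction: W_f = μ_k mg d = (0.32)(0.253)(10)(5.63) = 4.558 J
Energy at base of ramp: E = 20.676 − 4.558 = 16.118 J
At max height all remaining energy is PE: mgh = E ⇒ h = E/(mg) = 16.118/(0.253 × 10) = 6.371 m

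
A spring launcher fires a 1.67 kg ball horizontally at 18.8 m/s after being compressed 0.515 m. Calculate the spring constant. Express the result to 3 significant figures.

½kx² = ½mv²
k = mv²/x² = (1.67)(18.8)²/(0.515)² = 2225 N/m

k = 2230 N/m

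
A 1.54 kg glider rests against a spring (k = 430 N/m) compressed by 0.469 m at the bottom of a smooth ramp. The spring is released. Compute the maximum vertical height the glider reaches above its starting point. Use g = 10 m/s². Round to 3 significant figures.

h = 3.07 m

All spring PE becomes gravitational PE at the highest point: ½kx² = mgh
h = kx²/(2mg) = (430)(0.469)²/(2 × 1.54 × 10) = 3.071 m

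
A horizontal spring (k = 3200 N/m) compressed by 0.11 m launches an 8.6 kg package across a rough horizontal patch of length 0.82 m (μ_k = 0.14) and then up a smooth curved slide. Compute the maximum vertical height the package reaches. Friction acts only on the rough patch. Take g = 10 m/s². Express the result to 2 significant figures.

Spring energy: E₀ = ½kx² = ½(3200)(0.11)² = 19.360 J
Friction: W_f = μ_k mg d = (0.14)(8.6)(10)(0.82) = 9.873 J
Energy at base of ramp: E = 19.360 − 9.873 = 9.4872 J
At max height all remaining energy is PE: mgh = E ⇒ h = E/(mg) = 9.4872/(8.6 × 10) = 0.1103 m

h = 0.11 m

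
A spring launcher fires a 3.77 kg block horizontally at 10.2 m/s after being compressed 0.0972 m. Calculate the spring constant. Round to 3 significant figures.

Energy stored in the spring equals the launch KE: ½kx² = ½mv²
k = mv²/x² = (3.77)(10.2)²/(0.0972)² = 41515 N/m

k = 41500 N/m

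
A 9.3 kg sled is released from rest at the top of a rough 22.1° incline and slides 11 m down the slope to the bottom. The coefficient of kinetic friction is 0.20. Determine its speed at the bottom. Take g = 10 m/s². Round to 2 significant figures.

Energy: mgh = ½mv² + W_f, with h = L sinθ and W_f = μ_k (mg cosθ) L
mgh = mgL sinθ = (9.3)(10)(11)sin22.1° = 384.88 J
W_f = μ_k mg cosθ · L = (0.20)(9.3)(10)cos22.1°·11 = 189.6 J
½mv² = 384.88 − 189.6 = 195.31 J
v = √(2 × 195.31/9.3) = 6.481 m/s

v = 6.5 m/s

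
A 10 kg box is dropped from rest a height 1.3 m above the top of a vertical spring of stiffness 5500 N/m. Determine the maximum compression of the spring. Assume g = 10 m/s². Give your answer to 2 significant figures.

Let x be the compression. The total drop is H + x, and the box is instantaneously at rest at max compression, so energy conservation gives:
mg(H + x) = ½kx²
½(5500)x² − (10)(10)x − (10)(10)(1.3) = 0
2750x² − 100.0x − 130.0 = 0
x = [100.0 + √(10000 + 1.4300e+06)]/(2 × 2750) = 0.2364 m

x = 0.24 m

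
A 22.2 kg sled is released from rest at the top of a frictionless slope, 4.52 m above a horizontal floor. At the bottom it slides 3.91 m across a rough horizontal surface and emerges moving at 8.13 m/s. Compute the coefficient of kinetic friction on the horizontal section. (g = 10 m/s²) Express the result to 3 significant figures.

Energy at the top = energy at the end + work done against friction:
mgh = ½mv² + μ_k m g d
mgh = 1003.4 J; ½mv² = 733.68 J
W_f = 1003.4 − 733.68 = 269.8 J
μ_k = W_f/(mg·d) = 269.8/(222.0 × 3.91) = 0.3108

μ_k = 0.311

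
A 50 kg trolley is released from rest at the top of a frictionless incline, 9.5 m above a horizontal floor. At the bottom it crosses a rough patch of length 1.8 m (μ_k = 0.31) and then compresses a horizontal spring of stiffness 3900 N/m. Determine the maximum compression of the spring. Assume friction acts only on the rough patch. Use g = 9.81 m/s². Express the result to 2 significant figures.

x = 1.5 m

Initial energy: E₁ = mgh = (50)(9.81)(9.5) = 4659.8 J
Friction removes W_f = μ_k mg d = (0.31)(50)(9.81)(1.8) = 273.7 J
Energy reaching the spring: E = 4659.8 − 273.7 = 4386.1 J
At max compression ½kx² = E ⇒ x = √(2E/k) = √(2 × 4386.1/3900) = 1.500 m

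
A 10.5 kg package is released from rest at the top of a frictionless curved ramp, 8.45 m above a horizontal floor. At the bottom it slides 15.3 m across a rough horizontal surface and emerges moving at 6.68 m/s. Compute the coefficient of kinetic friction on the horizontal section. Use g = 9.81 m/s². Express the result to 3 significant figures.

Energy bookkeeping (friction removes W_f = μ_k N d):
mgh = ½mv² + μ_k m g d
mgh = 870.39 J; ½mv² = 234.27 J
W_f = 870.39 − 234.27 = 636.1 J
μ_k = W_f/(mg·d) = 636.1/(103.0 × 15.3) = 0.4036

μ_k = 0.404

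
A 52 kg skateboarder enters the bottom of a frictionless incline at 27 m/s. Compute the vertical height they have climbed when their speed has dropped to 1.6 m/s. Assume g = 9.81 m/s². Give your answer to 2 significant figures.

h = 37 m

Conservation of energy: ½mv₁² = ½mv₂² + mgh
h = (v₁² − v₂²)/(2g) = (27² − 1.6²)/(2 × 9.81) = 37.03 m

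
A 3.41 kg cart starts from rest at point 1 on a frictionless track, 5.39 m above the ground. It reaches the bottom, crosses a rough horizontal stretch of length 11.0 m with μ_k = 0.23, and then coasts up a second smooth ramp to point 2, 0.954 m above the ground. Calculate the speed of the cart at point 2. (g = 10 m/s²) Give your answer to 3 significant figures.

v = 6.17 m/s

Energy at 1: mgh₁ = (3.41)(10)(5.39) = 183.80 J
Friction loss: W_f = μ_k mg d = 86.27 J
At 2: ½mv² + mgh₂ = mgh₁ − W_f
½mv² = 183.80 − 86.27 − 32.531 = 64.995 J
v = √(2 × 64.995/3.41) = 6.174 m/s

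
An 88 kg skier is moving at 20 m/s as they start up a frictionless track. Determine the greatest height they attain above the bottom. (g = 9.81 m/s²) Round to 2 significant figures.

Setting KE at the bottom equal to PE gained: ½mv² = mgh
h = v²/(2g) = 20²/(2 × 9.81) = 20.39 m

h = 20 m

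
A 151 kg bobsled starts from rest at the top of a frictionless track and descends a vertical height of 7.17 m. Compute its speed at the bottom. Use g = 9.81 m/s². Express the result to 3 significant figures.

Energy conservation between the two points: mgh = ½mv²
v = √(2gh) = √(2 × 9.81 × 7.17) = √140.68 = 11.86 m/s

v = 11.9 m/s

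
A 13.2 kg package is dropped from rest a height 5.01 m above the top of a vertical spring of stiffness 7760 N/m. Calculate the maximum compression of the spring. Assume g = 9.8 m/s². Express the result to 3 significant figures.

x = 0.426 m

Take the reference level at the top of the uncompressed spring. At max compression the package has fallen H + x and is momentarily at rest:
mg(H + x) = ½kx²
½(7760)x² − (13.2)(9.8)x − (13.2)(9.8)(5.01) = 0
3880x² − 129.4x − 648.1 = 0
x = [129.4 + √(16734 + 1.0058e+07)]/(2 × 3880) = 0.4257 m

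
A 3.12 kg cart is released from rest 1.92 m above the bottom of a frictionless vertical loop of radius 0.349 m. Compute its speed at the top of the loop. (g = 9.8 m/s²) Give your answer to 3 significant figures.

v = 4.89 m/s

Energy conservation: mgh = ½mv_top² + mg(2r)
v_top² = 2g(h − 2r) = 2(9.8)(1.92 − 0.6980) = 23.95
v_top = 4.894 m/s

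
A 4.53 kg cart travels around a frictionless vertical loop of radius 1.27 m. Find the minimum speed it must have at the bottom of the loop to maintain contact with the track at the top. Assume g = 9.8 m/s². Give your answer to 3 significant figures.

v = 7.89 m/s

At the top: mg = mv_top²/r ⇒ v_top² = gr = 12.45 m²/s²
Energy from bottom to top (height 2r): ½mv_bot² = ½mv_top² + mg(2r)
v_bot² = gr + 4gr = 5gr = 62.23
v_bot = √(5gr) = 7.889 m/s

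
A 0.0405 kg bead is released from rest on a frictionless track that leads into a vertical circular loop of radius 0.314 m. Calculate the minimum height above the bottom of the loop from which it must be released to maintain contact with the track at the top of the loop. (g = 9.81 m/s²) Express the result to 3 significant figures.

At the top, for minimum speed gravity alone supplies the centripetal force: mg = mv_top²/r ⇒ v_top² = gr = 3.080 m²/s²
Energy conservation from release height h to the top (height 2r): mgh = ½mv_top² + mg(2r)
h = v_top²/(2g) + 2r = r/2 + 2r = 5r/2 = 0.7850 m

h = 0.785 m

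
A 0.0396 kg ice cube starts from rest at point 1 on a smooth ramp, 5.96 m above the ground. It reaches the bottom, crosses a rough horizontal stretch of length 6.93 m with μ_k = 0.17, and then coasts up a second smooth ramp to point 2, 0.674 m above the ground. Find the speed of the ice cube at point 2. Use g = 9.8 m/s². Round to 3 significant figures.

v = 8.97 m/s

Energy at 1: mgh₁ = (0.0396)(9.8)(5.96) = 2.3130 J
Friction loss: W_f = μ_k mg d = 0.4572 J
At 2: ½mv² + mgh₂ = mgh₁ − W_f
½mv² = 2.3130 − 0.4572 − 0.26157 = 1.5942 J
v = √(2 × 1.5942/0.0396) = 8.973 m/s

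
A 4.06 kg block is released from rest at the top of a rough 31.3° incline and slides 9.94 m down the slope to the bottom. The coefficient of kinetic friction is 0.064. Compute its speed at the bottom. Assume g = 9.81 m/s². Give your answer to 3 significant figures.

v = 9.52 m/s

Taking the bottom as reference, mgh = ½mv² + μ_k N L with h = L sinθ, N = mg cosθ:
mgh = mgL sinθ = (4.06)(9.81)(9.94)sin31.3° = 205.68 J
W_f = μ_k mg cosθ · L = (0.064)(4.06)(9.81)cos31.3°·9.94 = 21.65 J
½mv² = 205.68 − 21.65 = 184.03 J
v = √(2 × 184.03/4.06) = 9.521 m/s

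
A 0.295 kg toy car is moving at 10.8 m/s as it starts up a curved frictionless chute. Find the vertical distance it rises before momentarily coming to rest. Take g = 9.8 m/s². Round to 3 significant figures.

Setting KE at the bottom equal to PE gained: ½mv² = mgh
h = v²/(2g) = 10.8²/(2 × 9.8) = 5.951 m

h = 5.95 m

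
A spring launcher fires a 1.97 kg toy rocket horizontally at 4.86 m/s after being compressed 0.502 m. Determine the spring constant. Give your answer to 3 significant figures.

Energy stored in the spring equals the launch KE: ½kx² = ½mv²
k = mv²/x² = (1.97)(4.86)²/(0.502)² = 184.6 N/m

k = 185 N/m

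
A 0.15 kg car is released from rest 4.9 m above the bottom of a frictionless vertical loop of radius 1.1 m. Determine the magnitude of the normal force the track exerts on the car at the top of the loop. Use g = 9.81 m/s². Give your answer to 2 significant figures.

N = 5.8 N

Energy from release to top (height 2r): mgh = ½mv_top² + mg(2r)
v_top² = 2g(h − 2r) = 2(9.81)(4.9 − 2.200) = 52.974 m²/s²
At the top, both N and weight point toward the centre: N + mg = mv_top²/r
N = m(v_top²/r − g) = 0.15(52.974/1.1 − 9.81) = 5.752 N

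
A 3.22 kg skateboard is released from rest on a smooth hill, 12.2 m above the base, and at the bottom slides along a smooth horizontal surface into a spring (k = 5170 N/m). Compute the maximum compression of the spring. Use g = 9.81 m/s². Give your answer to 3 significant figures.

Gravitational PE at the top equals spring PE at max compression: mgh = ½kx²
x = √(2mgh/k) = √(2 × 3.22 × 9.81 × 12.2 / 5170) = 0.3861 m

x = 0.386 m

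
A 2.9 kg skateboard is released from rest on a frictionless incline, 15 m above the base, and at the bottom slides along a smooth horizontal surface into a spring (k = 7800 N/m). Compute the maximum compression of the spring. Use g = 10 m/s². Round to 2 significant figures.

Energy conservation (no friction) from release to max compression: mgh = ½kx²
x = √(2mgh/k) = √(2 × 2.9 × 10 × 15 / 7800) = 0.3340 m

x = 0.33 m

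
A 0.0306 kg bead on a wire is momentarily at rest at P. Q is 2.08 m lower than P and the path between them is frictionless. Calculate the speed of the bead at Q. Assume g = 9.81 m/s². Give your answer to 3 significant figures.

Equating total energy at the two states: mgh = ½mv²
v = √(2gh) = √(2 × 9.81 × 2.08) = √40.810 = 6.388 m/s

v = 6.39 m/s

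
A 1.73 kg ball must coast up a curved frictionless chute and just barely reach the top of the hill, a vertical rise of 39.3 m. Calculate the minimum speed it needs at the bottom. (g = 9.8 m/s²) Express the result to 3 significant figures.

At the top it is momentarily at rest, so all KE converts to PE: ½mv² = mgh
v = √(2gh) = √(2 × 9.8 × 39.3) = 27.75 m/s

v = 27.8 m/s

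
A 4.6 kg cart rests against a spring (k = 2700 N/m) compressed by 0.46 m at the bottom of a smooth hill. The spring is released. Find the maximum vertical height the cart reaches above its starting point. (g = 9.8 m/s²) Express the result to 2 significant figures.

At maximum height the cart is at rest, so ½kx² = mgh
h = kx²/(2mg) = (2700)(0.46)²/(2 × 4.6 × 9.8) = 6.337 m

h = 6.3 m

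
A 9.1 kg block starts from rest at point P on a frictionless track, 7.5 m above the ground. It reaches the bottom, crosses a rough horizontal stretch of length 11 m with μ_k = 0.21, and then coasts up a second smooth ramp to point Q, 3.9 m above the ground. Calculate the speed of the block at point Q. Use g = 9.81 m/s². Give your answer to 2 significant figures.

Energy at P: mgh₁ = (9.1)(9.81)(7.5) = 669.53 J
Friction loss: W_f = μ_k mg d = 206.2 J
At Q: ½mv² + mgh₂ = mgh₁ − W_f
½mv² = 669.53 − 206.2 − 348.16 = 115.16 J
v = √(2 × 115.16/9.1) = 5.031 m/s

v = 5.0 m/s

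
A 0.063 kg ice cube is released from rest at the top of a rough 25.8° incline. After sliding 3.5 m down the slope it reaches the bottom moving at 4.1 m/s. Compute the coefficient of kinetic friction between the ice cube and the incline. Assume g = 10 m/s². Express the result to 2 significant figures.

The energy dissipated by friction is the PE lost minus the KE gained:
mgL sinθ = 0.95968 J; ½mv² = 0.52951 J
W_f = 0.95968 − 0.52951 = 0.4302 J
μ_k = W_f/(mg cosθ · L) = 0.4302/(0.5672 × 3.5) = 0.2167

μ_k = 0.22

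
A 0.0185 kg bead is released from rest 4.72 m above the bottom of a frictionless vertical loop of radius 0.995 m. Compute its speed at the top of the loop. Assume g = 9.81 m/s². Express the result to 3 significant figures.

Energy conservation: mgh = ½mv_top² + mg(2r)
v_top² = 2g(h − 2r) = 2(9.81)(4.72 − 1.990) = 53.56
v_top = 7.319 m/s

v = 7.32 m/s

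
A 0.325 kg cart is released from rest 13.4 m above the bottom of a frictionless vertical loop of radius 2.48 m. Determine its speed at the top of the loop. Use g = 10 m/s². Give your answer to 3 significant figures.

Energy conservation: mgh = ½mv_top² + mg(2r)
v_top² = 2g(h − 2r) = 2(10)(13.4 − 4.960) = 168.8
v_top = 12.99 m/s

v = 13.0 m/s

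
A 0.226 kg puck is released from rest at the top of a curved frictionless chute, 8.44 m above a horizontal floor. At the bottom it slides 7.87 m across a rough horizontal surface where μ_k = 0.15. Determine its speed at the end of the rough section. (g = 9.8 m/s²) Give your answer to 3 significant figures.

v = 11.9 m/s

Energy at the top = energy at the end + work done against friction:
mgh = ½mv² + μ_k m g d
W_f = μ_k mg d = (0.15)(0.226)(9.8)(7.87) = 2.615 J
½mv² = mgh − W_f = 18.693 − 2.615 = 16.078 J
v = √(2 × 16.078/0.226) = 11.93 m/s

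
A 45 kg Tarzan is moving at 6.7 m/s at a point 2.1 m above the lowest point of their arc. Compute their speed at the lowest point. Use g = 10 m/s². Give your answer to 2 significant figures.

v = 9.3 m/s

Mechanical energy is conserved (no friction): ½mv₀² + mgh = ½mv²
The mass cancels from both sides.
v² = v₀² + 2gh = (6.7)² + 2(10)(2.1) = 86.890
v = √86.890 = 9.321 m/s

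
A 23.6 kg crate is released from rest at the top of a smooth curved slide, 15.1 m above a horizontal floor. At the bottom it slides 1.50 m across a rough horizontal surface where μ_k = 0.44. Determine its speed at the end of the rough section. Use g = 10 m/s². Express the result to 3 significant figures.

v = 17.0 m/s

Energy at the top = energy at the end + work done against friction:
mgh = ½mv² + μ_k m g d
W_f = μ_k mg d = (0.44)(23.6)(10)(1.50) = 155.8 J
½mv² = mgh − W_f = 3563.6 − 155.8 = 3407.8 J
v = √(2 × 3407.8/23.6) = 16.99 m/s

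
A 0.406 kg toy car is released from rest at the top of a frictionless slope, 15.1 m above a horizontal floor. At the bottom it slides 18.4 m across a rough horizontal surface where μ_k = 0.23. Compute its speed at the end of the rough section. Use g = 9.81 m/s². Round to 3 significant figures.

Energy at the top = energy at the end + work done against friction:
mgh = ½mv² + μ_k m g d
W_f = μ_k mg d = (0.23)(0.406)(9.81)(18.4) = 16.86 J
½mv² = mgh − W_f = 60.141 − 16.86 = 43.286 J
v = √(2 × 43.286/0.406) = 14.60 m/s

v = 14.6 m/s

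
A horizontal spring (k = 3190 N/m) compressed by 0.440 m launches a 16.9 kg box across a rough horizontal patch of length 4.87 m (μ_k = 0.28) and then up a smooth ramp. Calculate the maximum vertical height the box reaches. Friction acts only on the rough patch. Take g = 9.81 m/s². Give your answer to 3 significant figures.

Spring energy: E₀ = ½kx² = ½(3190)(0.440)² = 308.79 J
Friction: W_f = μ_k mg d = (0.28)(16.9)(9.81)(4.87) = 226.1 J
Energy at base of ramp: E = 308.79 − 226.1 = 82.722 J
At max height all remaining energy is PE: mgh = E ⇒ h = E/(mg) = 82.722/(16.9 × 9.81) = 0.4990 m

h = 0.499 m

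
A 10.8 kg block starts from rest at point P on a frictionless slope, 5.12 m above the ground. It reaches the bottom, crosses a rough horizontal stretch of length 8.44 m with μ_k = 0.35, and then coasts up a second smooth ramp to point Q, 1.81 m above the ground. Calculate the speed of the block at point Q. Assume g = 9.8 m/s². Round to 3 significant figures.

Energy at P: mgh₁ = (10.8)(9.8)(5.12) = 541.90 J
Friction loss: W_f = μ_k mg d = 312.7 J
At Q: ½mv² + mgh₂ = mgh₁ − W_f
½mv² = 541.90 − 312.7 − 191.57 = 37.679 J
v = √(2 × 37.679/10.8) = 2.642 m/s

v = 2.64 m/s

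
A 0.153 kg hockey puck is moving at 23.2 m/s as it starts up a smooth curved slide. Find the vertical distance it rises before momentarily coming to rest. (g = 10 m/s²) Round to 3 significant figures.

Setting KE at the bottom equal to PE gained: ½mv² = mgh
h = v²/(2g) = 23.2²/(2 × 10) = 26.91 m

h = 26.9 m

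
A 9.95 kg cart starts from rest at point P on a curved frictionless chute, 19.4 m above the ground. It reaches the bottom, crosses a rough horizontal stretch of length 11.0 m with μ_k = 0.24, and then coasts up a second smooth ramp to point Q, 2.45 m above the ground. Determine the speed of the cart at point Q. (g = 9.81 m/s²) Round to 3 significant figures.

Energy at P: mgh₁ = (9.95)(9.81)(19.4) = 1893.6 J
Friction loss: W_f = μ_k mg d = 257.7 J
At Q: ½mv² + mgh₂ = mgh₁ − W_f
½mv² = 1893.6 − 257.7 − 239.14 = 1396.8 J
v = √(2 × 1396.8/9.95) = 16.76 m/s

v = 16.8 m/s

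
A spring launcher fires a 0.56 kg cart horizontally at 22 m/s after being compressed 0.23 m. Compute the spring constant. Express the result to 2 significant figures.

k = 5100 N/m

Spring PE at full compression equals KE at release: ½kx² = ½mv²
k = mv²/x² = (0.56)(22)²/(0.23)² = 5124 N/m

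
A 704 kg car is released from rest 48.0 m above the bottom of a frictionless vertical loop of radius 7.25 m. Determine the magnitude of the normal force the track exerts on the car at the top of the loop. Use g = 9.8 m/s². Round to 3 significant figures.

N = 56900 N

Energy from release to top (height 2r): mgh = ½mv_top² + mg(2r)
v_top² = 2g(h − 2r) = 2(9.8)(48.0 − 14.50) = 656.60 m²/s²
At the top, both N and weight point toward the centre: N + mg = mv_top²/r
N = m(v_top²/r − g) = 704(656.60/7.25 − 9.8) = 56859 N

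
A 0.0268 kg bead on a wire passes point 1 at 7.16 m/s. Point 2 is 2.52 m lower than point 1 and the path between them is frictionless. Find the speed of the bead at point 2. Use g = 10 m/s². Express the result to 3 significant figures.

v = 10.1 m/s

By conservation of mechanical energy, ½mv₀² + mgh = ½mv²
v² = v₀² + 2gh = (7.16)² + 2(10)(2.52) = 101.67
v = √101.67 = 10.08 m/s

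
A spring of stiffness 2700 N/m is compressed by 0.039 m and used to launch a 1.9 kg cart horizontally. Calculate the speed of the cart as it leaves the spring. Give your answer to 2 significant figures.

v = 1.5 m/s

Spring PE converts entirely to kinetic energy: ½kx² = ½mv²
v = x√(k/m) = 0.039 × √(2700/1.9) = 1.470 m/s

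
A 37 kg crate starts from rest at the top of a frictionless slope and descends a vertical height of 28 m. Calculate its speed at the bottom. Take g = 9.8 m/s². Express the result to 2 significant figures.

Mechanical energy is conserved (no friction): mgh = ½mv²
The mass cancels from both sides.
v = √(2gh) = √(2 × 9.8 × 28) = √548.80 = 23.43 m/s

v = 23 m/s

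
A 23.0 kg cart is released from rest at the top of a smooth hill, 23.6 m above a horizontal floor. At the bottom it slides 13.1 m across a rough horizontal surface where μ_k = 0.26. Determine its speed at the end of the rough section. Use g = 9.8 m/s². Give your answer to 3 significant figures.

v = 19.9 m/s

Energy bookkeeping (friction removes W_f = μ_k N d):
mgh = ½mv² + μ_k m g d
W_f = μ_k mg d = (0.26)(23.0)(9.8)(13.1) = 767.7 J
½mv² = mgh − W_f = 5319.4 − 767.7 = 4551.7 J
v = √(2 × 4551.7/23.0) = 19.89 m/s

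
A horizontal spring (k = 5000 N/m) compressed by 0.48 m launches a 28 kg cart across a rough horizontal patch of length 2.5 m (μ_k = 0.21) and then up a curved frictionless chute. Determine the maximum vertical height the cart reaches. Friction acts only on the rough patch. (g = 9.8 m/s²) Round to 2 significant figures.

h = 1.6 m

Spring energy: E₀ = ½kx² = ½(5000)(0.48)² = 576.00 J
Friction: W_f = μ_k mg d = (0.21)(28)(9.8)(2.5) = 144.1 J
Energy at base of ramp: E = 576.00 − 144.1 = 431.94 J
At max height all remaining energy is PE: mgh = E ⇒ h = E/(mg) = 431.94/(28 × 9.8) = 1.574 m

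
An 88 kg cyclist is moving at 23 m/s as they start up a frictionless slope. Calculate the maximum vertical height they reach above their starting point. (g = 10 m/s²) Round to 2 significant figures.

Setting KE at the bottom equal to PE gained: ½mv² = mgh
h = v²/(2g) = 23²/(2 × 10) = 26.45 m

h = 26 m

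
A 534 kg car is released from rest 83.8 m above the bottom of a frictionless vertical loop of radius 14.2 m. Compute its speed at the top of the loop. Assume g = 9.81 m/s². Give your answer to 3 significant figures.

v = 33.0 m/s

Energy conservation: mgh = ½mv_top² + mg(2r)
v_top² = 2g(h − 2r) = 2(9.81)(83.8 − 28.40) = 1087
v_top = 32.97 m/s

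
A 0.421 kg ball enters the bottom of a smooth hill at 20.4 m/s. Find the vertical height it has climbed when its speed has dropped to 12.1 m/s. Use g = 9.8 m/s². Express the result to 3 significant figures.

h = 13.8 m

Energy balance between the two points: ½mv₁² = ½mv₂² + mgh
h = (v₁² − v₂²)/(2g) = (20.4² − 12.1²)/(2 × 9.8) = 13.76 m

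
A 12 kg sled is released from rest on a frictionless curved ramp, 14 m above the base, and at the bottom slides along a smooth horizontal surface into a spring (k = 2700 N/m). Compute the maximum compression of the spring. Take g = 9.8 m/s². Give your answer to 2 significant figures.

x = 1.1 m

Energy conservation (no friction) from release to max compression: mgh = ½kx²
x = √(2mgh/k) = √(2 × 12 × 9.8 × 14 / 2700) = 1.104 m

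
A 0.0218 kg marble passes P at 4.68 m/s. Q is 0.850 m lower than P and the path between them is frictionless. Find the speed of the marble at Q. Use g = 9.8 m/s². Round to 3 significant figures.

Equating total energy at the two states: ½mv₀² + mgh = ½mv²
The mass cancels from both sides.
v² = v₀² + 2gh = (4.68)² + 2(9.8)(0.850) = 38.562
v = √38.562 = 6.210 m/s

v = 6.21 m/s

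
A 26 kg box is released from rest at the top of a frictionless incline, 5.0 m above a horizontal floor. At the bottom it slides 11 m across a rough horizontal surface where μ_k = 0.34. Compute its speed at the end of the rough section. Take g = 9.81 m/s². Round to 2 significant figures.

v = 5.0 m/s

Energy at the top = energy at the end + work done against friction:
mgh = ½mv² + μ_k m g d
W_f = μ_k mg d = (0.34)(26)(9.81)(11) = 953.9 J
½mv² = mgh − W_f = 1275.3 − 953.9 = 321.38 J
v = √(2 × 321.38/26) = 4.972 m/s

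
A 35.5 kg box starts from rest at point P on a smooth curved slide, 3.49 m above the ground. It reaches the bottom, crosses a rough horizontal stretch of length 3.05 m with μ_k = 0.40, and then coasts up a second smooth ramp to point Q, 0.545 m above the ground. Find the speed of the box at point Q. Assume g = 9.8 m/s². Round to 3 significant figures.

Energy at P: mgh₁ = (35.5)(9.8)(3.49) = 1214.2 J
Friction loss: W_f = μ_k mg d = 424.4 J
At Q: ½mv² + mgh₂ = mgh₁ − W_f
½mv² = 1214.2 − 424.4 − 189.61 = 600.13 J
v = √(2 × 600.13/35.5) = 5.815 m/s

v = 5.81 m/s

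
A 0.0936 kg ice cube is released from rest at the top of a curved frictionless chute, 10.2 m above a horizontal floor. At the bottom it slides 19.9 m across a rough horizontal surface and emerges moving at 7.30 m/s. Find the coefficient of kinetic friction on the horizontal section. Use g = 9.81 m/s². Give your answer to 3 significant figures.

Energy at the top = energy at the end + work done against friction:
mgh = ½mv² + μ_k m g d
mgh = 9.3658 J; ½mv² = 2.4940 J
W_f = 9.3658 − 2.4940 = 6.872 J
μ_k = W_f/(mg·d) = 6.872/(0.9182 × 19.9) = 0.3761

μ_k = 0.376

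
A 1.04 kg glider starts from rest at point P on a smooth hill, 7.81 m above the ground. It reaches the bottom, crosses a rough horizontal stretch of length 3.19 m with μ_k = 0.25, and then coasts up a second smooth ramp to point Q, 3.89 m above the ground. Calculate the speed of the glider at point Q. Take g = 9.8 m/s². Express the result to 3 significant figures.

v = 7.82 m/s

Energy at P: mgh₁ = (1.04)(9.8)(7.81) = 79.600 J
Friction loss: W_f = μ_k mg d = 8.128 J
At Q: ½mv² + mgh₂ = mgh₁ − W_f
½mv² = 79.600 − 8.128 − 39.647 = 31.825 J
v = √(2 × 31.825/1.04) = 7.823 m/s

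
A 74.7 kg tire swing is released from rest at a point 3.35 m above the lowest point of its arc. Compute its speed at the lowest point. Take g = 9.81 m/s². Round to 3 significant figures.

v = 8.11 m/s

Energy conservation between the two points: mgh = ½mv²
The mass cancels from both sides.
v = √(2gh) = √(2 × 9.81 × 3.35) = √65.727 = 8.107 m/s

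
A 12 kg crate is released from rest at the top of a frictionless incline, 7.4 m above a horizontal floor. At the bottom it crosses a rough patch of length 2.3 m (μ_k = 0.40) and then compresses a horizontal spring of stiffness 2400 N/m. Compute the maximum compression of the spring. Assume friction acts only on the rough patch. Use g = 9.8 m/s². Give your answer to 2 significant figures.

Initial energy: E₁ = mgh = (12)(9.8)(7.4) = 870.24 J
Friction removes W_f = μ_k mg d = (0.40)(12)(9.8)(2.3) = 108.2 J
Energy reaching the spring: E = 870.24 − 108.2 = 762.05 J
At max compression ½kx² = E ⇒ x = √(2E/k) = √(2 × 762.05/2400) = 0.7969 m

x = 0.80 m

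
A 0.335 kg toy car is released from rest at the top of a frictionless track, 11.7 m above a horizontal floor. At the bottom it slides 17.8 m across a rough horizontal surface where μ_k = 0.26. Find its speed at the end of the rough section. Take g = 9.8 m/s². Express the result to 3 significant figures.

Energy bookkeeping (friction removes W_f = μ_k N d):
mgh = ½mv² + μ_k m g d
W_f = μ_k mg d = (0.26)(0.335)(9.8)(17.8) = 15.19 J
½mv² = mgh − W_f = 38.411 − 15.19 = 23.217 J
v = √(2 × 23.217/0.335) = 11.77 m/s

v = 11.8 m/s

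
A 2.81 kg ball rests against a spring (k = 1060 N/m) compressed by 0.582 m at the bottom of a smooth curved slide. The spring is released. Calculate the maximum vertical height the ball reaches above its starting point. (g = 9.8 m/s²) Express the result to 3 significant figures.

All spring PE becomes gravitational PE at the highest point: ½kx² = mgh
h = kx²/(2mg) = (1060)(0.582)²/(2 × 2.81 × 9.8) = 6.519 m

h = 6.52 m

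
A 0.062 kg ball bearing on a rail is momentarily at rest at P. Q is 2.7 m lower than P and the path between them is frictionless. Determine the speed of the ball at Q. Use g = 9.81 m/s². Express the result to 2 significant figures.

v = 7.3 m/s

Mechanical energy is conserved (no friction): mgh = ½mv²
v = √(2gh) = √(2 × 9.81 × 2.7) = √52.974 = 7.278 m/s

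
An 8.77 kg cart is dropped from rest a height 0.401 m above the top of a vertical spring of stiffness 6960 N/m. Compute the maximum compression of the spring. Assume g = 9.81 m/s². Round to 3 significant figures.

x = 0.113 m

Let x be the compression. The total drop is H + x, and the cart is instantaneously at rest at max compression, so energy conservation gives:
mg(H + x) = ½kx²
½(6960)x² − (8.77)(9.81)x − (8.77)(9.81)(0.401) = 0
3480x² − 86.03x − 34.50 = 0
x = [86.03 + √(7402 + 480233)]/(2 × 3480) = 0.1127 m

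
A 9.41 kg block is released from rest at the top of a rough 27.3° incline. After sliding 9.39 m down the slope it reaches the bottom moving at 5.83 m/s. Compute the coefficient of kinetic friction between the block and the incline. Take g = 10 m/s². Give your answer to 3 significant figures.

The energy dissipated by friction is the PE lost minus the KE gained:
mgL sinθ = 405.26 J; ½mv² = 159.92 J
W_f = 405.26 − 159.92 = 245.3 J
μ_k = W_f/(mg cosθ · L) = 245.3/(83.62 × 9.39) = 0.3125

μ_k = 0.312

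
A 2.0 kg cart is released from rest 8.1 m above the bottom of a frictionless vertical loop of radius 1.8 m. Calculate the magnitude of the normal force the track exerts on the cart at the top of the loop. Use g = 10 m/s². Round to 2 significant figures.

Energy from release to top (height 2r): mgh = ½mv_top² + mg(2r)
v_top² = 2g(h − 2r) = 2(10)(8.1 − 3.600) = 90.000 m²/s²
At the top, both N and weight point toward the centre: N + mg = mv_top²/r
N = m(v_top²/r − g) = 2.0(90.000/1.8 − 10) = 80.00 N

N = 80 N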